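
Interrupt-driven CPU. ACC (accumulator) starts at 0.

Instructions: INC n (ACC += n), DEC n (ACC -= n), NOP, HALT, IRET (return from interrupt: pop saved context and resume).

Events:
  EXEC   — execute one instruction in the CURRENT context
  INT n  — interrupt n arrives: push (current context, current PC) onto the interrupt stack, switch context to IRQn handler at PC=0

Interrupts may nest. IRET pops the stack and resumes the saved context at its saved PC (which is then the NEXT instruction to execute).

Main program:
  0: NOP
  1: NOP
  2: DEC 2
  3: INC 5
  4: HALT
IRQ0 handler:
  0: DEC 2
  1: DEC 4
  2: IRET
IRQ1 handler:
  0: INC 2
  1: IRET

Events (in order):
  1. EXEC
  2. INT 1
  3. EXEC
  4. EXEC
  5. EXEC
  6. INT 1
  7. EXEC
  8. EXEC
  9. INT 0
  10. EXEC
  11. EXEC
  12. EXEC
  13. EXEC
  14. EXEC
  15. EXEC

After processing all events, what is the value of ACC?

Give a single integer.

Event 1 (EXEC): [MAIN] PC=0: NOP
Event 2 (INT 1): INT 1 arrives: push (MAIN, PC=1), enter IRQ1 at PC=0 (depth now 1)
Event 3 (EXEC): [IRQ1] PC=0: INC 2 -> ACC=2
Event 4 (EXEC): [IRQ1] PC=1: IRET -> resume MAIN at PC=1 (depth now 0)
Event 5 (EXEC): [MAIN] PC=1: NOP
Event 6 (INT 1): INT 1 arrives: push (MAIN, PC=2), enter IRQ1 at PC=0 (depth now 1)
Event 7 (EXEC): [IRQ1] PC=0: INC 2 -> ACC=4
Event 8 (EXEC): [IRQ1] PC=1: IRET -> resume MAIN at PC=2 (depth now 0)
Event 9 (INT 0): INT 0 arrives: push (MAIN, PC=2), enter IRQ0 at PC=0 (depth now 1)
Event 10 (EXEC): [IRQ0] PC=0: DEC 2 -> ACC=2
Event 11 (EXEC): [IRQ0] PC=1: DEC 4 -> ACC=-2
Event 12 (EXEC): [IRQ0] PC=2: IRET -> resume MAIN at PC=2 (depth now 0)
Event 13 (EXEC): [MAIN] PC=2: DEC 2 -> ACC=-4
Event 14 (EXEC): [MAIN] PC=3: INC 5 -> ACC=1
Event 15 (EXEC): [MAIN] PC=4: HALT

Answer: 1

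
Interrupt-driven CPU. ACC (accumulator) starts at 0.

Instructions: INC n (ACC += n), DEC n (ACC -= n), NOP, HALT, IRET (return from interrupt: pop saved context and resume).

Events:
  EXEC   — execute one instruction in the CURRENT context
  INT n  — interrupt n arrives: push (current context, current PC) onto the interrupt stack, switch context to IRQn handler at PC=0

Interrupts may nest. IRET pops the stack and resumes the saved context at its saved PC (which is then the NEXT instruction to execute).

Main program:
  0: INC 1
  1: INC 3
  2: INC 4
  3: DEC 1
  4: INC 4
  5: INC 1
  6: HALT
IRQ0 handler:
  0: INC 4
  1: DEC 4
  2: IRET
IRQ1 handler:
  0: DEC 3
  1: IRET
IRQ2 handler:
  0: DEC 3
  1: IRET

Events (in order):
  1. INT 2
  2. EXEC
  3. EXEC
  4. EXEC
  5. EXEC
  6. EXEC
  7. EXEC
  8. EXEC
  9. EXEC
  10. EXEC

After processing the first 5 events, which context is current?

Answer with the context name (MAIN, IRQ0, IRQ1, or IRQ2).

Answer: MAIN

Derivation:
Event 1 (INT 2): INT 2 arrives: push (MAIN, PC=0), enter IRQ2 at PC=0 (depth now 1)
Event 2 (EXEC): [IRQ2] PC=0: DEC 3 -> ACC=-3
Event 3 (EXEC): [IRQ2] PC=1: IRET -> resume MAIN at PC=0 (depth now 0)
Event 4 (EXEC): [MAIN] PC=0: INC 1 -> ACC=-2
Event 5 (EXEC): [MAIN] PC=1: INC 3 -> ACC=1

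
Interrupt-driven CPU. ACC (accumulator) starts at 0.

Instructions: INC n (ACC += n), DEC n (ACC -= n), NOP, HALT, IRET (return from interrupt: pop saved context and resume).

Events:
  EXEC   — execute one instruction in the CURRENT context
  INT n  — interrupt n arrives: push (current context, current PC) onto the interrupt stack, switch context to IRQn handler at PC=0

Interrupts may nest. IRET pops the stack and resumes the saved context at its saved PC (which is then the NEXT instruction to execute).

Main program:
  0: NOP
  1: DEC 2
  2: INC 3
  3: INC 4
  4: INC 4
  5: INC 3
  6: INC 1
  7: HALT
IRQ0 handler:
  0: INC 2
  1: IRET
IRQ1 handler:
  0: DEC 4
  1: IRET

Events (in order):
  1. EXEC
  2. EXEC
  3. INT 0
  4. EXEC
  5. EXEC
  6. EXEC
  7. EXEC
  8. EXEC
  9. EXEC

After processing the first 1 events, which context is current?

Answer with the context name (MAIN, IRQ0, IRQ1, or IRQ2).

Answer: MAIN

Derivation:
Event 1 (EXEC): [MAIN] PC=0: NOP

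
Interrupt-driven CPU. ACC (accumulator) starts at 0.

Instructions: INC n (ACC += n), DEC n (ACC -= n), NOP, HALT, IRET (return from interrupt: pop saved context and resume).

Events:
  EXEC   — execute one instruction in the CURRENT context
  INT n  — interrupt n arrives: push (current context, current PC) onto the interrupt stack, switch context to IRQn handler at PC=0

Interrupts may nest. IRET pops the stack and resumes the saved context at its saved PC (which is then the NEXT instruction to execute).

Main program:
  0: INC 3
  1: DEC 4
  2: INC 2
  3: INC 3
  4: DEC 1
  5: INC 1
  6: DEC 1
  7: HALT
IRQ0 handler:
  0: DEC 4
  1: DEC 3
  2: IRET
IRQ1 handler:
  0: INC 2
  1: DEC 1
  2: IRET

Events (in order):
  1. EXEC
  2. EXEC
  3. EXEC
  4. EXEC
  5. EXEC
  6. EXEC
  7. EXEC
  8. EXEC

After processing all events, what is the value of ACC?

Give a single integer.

Event 1 (EXEC): [MAIN] PC=0: INC 3 -> ACC=3
Event 2 (EXEC): [MAIN] PC=1: DEC 4 -> ACC=-1
Event 3 (EXEC): [MAIN] PC=2: INC 2 -> ACC=1
Event 4 (EXEC): [MAIN] PC=3: INC 3 -> ACC=4
Event 5 (EXEC): [MAIN] PC=4: DEC 1 -> ACC=3
Event 6 (EXEC): [MAIN] PC=5: INC 1 -> ACC=4
Event 7 (EXEC): [MAIN] PC=6: DEC 1 -> ACC=3
Event 8 (EXEC): [MAIN] PC=7: HALT

Answer: 3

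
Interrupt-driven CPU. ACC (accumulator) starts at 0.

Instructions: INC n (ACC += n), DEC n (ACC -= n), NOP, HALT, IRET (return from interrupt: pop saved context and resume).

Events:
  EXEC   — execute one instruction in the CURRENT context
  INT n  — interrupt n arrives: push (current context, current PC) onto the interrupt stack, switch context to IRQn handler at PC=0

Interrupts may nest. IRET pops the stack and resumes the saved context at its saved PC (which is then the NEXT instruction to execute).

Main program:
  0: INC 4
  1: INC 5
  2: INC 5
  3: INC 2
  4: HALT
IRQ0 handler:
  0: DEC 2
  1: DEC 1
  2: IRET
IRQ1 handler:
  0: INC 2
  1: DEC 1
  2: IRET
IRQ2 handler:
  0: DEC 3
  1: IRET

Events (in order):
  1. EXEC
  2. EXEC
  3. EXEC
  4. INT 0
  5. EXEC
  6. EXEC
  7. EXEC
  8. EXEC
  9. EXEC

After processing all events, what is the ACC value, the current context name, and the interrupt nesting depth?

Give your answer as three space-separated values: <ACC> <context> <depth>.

Answer: 13 MAIN 0

Derivation:
Event 1 (EXEC): [MAIN] PC=0: INC 4 -> ACC=4
Event 2 (EXEC): [MAIN] PC=1: INC 5 -> ACC=9
Event 3 (EXEC): [MAIN] PC=2: INC 5 -> ACC=14
Event 4 (INT 0): INT 0 arrives: push (MAIN, PC=3), enter IRQ0 at PC=0 (depth now 1)
Event 5 (EXEC): [IRQ0] PC=0: DEC 2 -> ACC=12
Event 6 (EXEC): [IRQ0] PC=1: DEC 1 -> ACC=11
Event 7 (EXEC): [IRQ0] PC=2: IRET -> resume MAIN at PC=3 (depth now 0)
Event 8 (EXEC): [MAIN] PC=3: INC 2 -> ACC=13
Event 9 (EXEC): [MAIN] PC=4: HALT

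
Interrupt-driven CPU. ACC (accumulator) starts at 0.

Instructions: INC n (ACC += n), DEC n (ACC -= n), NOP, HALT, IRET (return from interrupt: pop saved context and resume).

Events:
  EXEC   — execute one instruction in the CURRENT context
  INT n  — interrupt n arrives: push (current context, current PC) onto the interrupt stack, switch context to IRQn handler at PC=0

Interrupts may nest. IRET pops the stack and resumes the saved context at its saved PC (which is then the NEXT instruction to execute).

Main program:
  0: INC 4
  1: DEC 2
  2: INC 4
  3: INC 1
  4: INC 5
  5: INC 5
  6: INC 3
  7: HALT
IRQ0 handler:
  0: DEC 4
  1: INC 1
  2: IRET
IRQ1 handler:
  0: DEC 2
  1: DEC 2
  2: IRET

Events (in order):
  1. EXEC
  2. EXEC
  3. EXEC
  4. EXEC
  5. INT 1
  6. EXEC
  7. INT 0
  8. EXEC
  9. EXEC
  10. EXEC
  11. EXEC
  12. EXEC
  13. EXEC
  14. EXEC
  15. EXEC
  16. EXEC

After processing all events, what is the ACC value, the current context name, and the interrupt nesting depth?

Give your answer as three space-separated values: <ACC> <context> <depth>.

Event 1 (EXEC): [MAIN] PC=0: INC 4 -> ACC=4
Event 2 (EXEC): [MAIN] PC=1: DEC 2 -> ACC=2
Event 3 (EXEC): [MAIN] PC=2: INC 4 -> ACC=6
Event 4 (EXEC): [MAIN] PC=3: INC 1 -> ACC=7
Event 5 (INT 1): INT 1 arrives: push (MAIN, PC=4), enter IRQ1 at PC=0 (depth now 1)
Event 6 (EXEC): [IRQ1] PC=0: DEC 2 -> ACC=5
Event 7 (INT 0): INT 0 arrives: push (IRQ1, PC=1), enter IRQ0 at PC=0 (depth now 2)
Event 8 (EXEC): [IRQ0] PC=0: DEC 4 -> ACC=1
Event 9 (EXEC): [IRQ0] PC=1: INC 1 -> ACC=2
Event 10 (EXEC): [IRQ0] PC=2: IRET -> resume IRQ1 at PC=1 (depth now 1)
Event 11 (EXEC): [IRQ1] PC=1: DEC 2 -> ACC=0
Event 12 (EXEC): [IRQ1] PC=2: IRET -> resume MAIN at PC=4 (depth now 0)
Event 13 (EXEC): [MAIN] PC=4: INC 5 -> ACC=5
Event 14 (EXEC): [MAIN] PC=5: INC 5 -> ACC=10
Event 15 (EXEC): [MAIN] PC=6: INC 3 -> ACC=13
Event 16 (EXEC): [MAIN] PC=7: HALT

Answer: 13 MAIN 0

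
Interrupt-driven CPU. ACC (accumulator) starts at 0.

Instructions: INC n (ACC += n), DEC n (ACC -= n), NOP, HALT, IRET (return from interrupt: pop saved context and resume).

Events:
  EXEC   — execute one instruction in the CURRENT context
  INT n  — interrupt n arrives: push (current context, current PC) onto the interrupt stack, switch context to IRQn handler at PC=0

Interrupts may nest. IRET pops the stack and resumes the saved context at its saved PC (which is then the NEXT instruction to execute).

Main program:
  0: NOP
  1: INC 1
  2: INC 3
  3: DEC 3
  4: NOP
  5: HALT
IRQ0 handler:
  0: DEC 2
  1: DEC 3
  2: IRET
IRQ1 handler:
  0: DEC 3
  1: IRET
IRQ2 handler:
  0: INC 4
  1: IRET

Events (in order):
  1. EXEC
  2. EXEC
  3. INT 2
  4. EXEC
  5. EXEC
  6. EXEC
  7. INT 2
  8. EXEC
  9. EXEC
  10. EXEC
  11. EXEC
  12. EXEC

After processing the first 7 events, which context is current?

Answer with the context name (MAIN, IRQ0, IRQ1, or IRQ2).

Event 1 (EXEC): [MAIN] PC=0: NOP
Event 2 (EXEC): [MAIN] PC=1: INC 1 -> ACC=1
Event 3 (INT 2): INT 2 arrives: push (MAIN, PC=2), enter IRQ2 at PC=0 (depth now 1)
Event 4 (EXEC): [IRQ2] PC=0: INC 4 -> ACC=5
Event 5 (EXEC): [IRQ2] PC=1: IRET -> resume MAIN at PC=2 (depth now 0)
Event 6 (EXEC): [MAIN] PC=2: INC 3 -> ACC=8
Event 7 (INT 2): INT 2 arrives: push (MAIN, PC=3), enter IRQ2 at PC=0 (depth now 1)

Answer: IRQ2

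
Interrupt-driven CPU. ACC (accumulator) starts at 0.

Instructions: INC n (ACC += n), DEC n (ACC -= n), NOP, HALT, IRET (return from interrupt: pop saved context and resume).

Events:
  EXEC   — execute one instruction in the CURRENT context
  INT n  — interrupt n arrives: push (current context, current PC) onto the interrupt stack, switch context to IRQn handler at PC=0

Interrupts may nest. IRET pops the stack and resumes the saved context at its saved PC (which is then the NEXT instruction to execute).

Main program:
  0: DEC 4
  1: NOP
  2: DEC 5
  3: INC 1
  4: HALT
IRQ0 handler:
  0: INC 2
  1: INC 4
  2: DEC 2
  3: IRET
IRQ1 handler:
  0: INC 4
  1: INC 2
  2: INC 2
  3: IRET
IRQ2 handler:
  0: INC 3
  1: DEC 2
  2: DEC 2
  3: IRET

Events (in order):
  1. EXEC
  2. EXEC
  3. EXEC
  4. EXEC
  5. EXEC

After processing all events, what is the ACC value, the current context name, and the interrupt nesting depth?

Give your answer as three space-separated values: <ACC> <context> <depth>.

Event 1 (EXEC): [MAIN] PC=0: DEC 4 -> ACC=-4
Event 2 (EXEC): [MAIN] PC=1: NOP
Event 3 (EXEC): [MAIN] PC=2: DEC 5 -> ACC=-9
Event 4 (EXEC): [MAIN] PC=3: INC 1 -> ACC=-8
Event 5 (EXEC): [MAIN] PC=4: HALT

Answer: -8 MAIN 0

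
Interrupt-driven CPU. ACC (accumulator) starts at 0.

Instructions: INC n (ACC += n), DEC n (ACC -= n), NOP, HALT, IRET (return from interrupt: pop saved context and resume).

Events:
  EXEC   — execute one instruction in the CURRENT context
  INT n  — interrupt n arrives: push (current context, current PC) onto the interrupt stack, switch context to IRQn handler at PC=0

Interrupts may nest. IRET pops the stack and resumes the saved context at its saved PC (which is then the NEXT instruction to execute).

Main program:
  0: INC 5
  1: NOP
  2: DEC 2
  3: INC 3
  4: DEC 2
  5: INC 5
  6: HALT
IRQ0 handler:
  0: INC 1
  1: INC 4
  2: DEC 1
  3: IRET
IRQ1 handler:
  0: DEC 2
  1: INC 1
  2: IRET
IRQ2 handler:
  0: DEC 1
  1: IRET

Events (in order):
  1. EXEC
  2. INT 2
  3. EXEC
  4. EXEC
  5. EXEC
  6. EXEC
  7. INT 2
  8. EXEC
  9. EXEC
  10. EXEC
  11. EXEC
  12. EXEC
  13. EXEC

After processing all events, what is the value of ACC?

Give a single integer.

Event 1 (EXEC): [MAIN] PC=0: INC 5 -> ACC=5
Event 2 (INT 2): INT 2 arrives: push (MAIN, PC=1), enter IRQ2 at PC=0 (depth now 1)
Event 3 (EXEC): [IRQ2] PC=0: DEC 1 -> ACC=4
Event 4 (EXEC): [IRQ2] PC=1: IRET -> resume MAIN at PC=1 (depth now 0)
Event 5 (EXEC): [MAIN] PC=1: NOP
Event 6 (EXEC): [MAIN] PC=2: DEC 2 -> ACC=2
Event 7 (INT 2): INT 2 arrives: push (MAIN, PC=3), enter IRQ2 at PC=0 (depth now 1)
Event 8 (EXEC): [IRQ2] PC=0: DEC 1 -> ACC=1
Event 9 (EXEC): [IRQ2] PC=1: IRET -> resume MAIN at PC=3 (depth now 0)
Event 10 (EXEC): [MAIN] PC=3: INC 3 -> ACC=4
Event 11 (EXEC): [MAIN] PC=4: DEC 2 -> ACC=2
Event 12 (EXEC): [MAIN] PC=5: INC 5 -> ACC=7
Event 13 (EXEC): [MAIN] PC=6: HALT

Answer: 7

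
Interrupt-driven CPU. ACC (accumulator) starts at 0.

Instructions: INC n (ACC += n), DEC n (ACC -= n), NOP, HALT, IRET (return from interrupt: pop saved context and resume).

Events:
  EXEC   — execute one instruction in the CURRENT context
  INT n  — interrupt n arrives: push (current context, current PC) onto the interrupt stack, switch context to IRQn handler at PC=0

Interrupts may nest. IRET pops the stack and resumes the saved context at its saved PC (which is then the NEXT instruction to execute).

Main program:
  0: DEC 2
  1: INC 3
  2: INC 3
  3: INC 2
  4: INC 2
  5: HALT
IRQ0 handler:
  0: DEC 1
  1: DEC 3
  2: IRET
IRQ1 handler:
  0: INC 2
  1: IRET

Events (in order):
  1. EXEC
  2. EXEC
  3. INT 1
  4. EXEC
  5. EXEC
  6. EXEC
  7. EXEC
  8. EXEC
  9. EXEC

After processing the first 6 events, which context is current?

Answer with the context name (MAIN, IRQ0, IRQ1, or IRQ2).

Answer: MAIN

Derivation:
Event 1 (EXEC): [MAIN] PC=0: DEC 2 -> ACC=-2
Event 2 (EXEC): [MAIN] PC=1: INC 3 -> ACC=1
Event 3 (INT 1): INT 1 arrives: push (MAIN, PC=2), enter IRQ1 at PC=0 (depth now 1)
Event 4 (EXEC): [IRQ1] PC=0: INC 2 -> ACC=3
Event 5 (EXEC): [IRQ1] PC=1: IRET -> resume MAIN at PC=2 (depth now 0)
Event 6 (EXEC): [MAIN] PC=2: INC 3 -> ACC=6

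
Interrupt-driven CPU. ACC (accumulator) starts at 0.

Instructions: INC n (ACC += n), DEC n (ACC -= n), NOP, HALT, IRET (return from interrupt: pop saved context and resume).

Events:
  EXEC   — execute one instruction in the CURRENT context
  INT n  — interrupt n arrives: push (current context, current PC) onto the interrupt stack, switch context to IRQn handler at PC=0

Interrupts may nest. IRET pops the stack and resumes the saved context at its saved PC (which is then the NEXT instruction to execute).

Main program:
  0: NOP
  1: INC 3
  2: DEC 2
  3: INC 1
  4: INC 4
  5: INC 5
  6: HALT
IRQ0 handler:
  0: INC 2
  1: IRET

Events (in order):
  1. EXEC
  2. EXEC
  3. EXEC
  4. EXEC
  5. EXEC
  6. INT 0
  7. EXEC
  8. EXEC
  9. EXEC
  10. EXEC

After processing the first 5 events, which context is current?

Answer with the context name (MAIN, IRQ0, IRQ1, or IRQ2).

Event 1 (EXEC): [MAIN] PC=0: NOP
Event 2 (EXEC): [MAIN] PC=1: INC 3 -> ACC=3
Event 3 (EXEC): [MAIN] PC=2: DEC 2 -> ACC=1
Event 4 (EXEC): [MAIN] PC=3: INC 1 -> ACC=2
Event 5 (EXEC): [MAIN] PC=4: INC 4 -> ACC=6

Answer: MAIN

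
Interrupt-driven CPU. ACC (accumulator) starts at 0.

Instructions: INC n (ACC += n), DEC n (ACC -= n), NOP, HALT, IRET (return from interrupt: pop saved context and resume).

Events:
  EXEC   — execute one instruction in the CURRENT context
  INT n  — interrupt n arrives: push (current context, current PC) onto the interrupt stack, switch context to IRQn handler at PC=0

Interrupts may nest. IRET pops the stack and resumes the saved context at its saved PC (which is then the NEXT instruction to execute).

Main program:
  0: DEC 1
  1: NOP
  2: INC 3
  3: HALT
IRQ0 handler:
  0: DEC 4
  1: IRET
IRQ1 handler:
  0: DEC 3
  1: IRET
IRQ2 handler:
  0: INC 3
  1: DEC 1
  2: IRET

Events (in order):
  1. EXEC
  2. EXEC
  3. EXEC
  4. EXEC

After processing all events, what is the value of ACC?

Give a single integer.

Answer: 2

Derivation:
Event 1 (EXEC): [MAIN] PC=0: DEC 1 -> ACC=-1
Event 2 (EXEC): [MAIN] PC=1: NOP
Event 3 (EXEC): [MAIN] PC=2: INC 3 -> ACC=2
Event 4 (EXEC): [MAIN] PC=3: HALT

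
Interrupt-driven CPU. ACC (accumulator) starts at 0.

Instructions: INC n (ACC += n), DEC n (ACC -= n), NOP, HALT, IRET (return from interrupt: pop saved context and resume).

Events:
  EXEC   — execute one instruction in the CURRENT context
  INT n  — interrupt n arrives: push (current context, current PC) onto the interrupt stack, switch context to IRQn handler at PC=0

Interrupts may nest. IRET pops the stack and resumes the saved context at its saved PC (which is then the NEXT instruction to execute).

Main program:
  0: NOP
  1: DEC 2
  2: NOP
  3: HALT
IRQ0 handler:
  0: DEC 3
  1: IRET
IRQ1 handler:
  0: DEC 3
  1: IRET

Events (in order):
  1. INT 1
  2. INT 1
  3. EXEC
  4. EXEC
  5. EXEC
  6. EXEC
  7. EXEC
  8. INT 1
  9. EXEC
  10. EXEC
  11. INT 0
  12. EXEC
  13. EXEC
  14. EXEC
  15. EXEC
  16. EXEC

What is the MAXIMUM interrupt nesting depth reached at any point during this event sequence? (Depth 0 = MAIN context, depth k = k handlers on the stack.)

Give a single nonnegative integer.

Answer: 2

Derivation:
Event 1 (INT 1): INT 1 arrives: push (MAIN, PC=0), enter IRQ1 at PC=0 (depth now 1) [depth=1]
Event 2 (INT 1): INT 1 arrives: push (IRQ1, PC=0), enter IRQ1 at PC=0 (depth now 2) [depth=2]
Event 3 (EXEC): [IRQ1] PC=0: DEC 3 -> ACC=-3 [depth=2]
Event 4 (EXEC): [IRQ1] PC=1: IRET -> resume IRQ1 at PC=0 (depth now 1) [depth=1]
Event 5 (EXEC): [IRQ1] PC=0: DEC 3 -> ACC=-6 [depth=1]
Event 6 (EXEC): [IRQ1] PC=1: IRET -> resume MAIN at PC=0 (depth now 0) [depth=0]
Event 7 (EXEC): [MAIN] PC=0: NOP [depth=0]
Event 8 (INT 1): INT 1 arrives: push (MAIN, PC=1), enter IRQ1 at PC=0 (depth now 1) [depth=1]
Event 9 (EXEC): [IRQ1] PC=0: DEC 3 -> ACC=-9 [depth=1]
Event 10 (EXEC): [IRQ1] PC=1: IRET -> resume MAIN at PC=1 (depth now 0) [depth=0]
Event 11 (INT 0): INT 0 arrives: push (MAIN, PC=1), enter IRQ0 at PC=0 (depth now 1) [depth=1]
Event 12 (EXEC): [IRQ0] PC=0: DEC 3 -> ACC=-12 [depth=1]
Event 13 (EXEC): [IRQ0] PC=1: IRET -> resume MAIN at PC=1 (depth now 0) [depth=0]
Event 14 (EXEC): [MAIN] PC=1: DEC 2 -> ACC=-14 [depth=0]
Event 15 (EXEC): [MAIN] PC=2: NOP [depth=0]
Event 16 (EXEC): [MAIN] PC=3: HALT [depth=0]
Max depth observed: 2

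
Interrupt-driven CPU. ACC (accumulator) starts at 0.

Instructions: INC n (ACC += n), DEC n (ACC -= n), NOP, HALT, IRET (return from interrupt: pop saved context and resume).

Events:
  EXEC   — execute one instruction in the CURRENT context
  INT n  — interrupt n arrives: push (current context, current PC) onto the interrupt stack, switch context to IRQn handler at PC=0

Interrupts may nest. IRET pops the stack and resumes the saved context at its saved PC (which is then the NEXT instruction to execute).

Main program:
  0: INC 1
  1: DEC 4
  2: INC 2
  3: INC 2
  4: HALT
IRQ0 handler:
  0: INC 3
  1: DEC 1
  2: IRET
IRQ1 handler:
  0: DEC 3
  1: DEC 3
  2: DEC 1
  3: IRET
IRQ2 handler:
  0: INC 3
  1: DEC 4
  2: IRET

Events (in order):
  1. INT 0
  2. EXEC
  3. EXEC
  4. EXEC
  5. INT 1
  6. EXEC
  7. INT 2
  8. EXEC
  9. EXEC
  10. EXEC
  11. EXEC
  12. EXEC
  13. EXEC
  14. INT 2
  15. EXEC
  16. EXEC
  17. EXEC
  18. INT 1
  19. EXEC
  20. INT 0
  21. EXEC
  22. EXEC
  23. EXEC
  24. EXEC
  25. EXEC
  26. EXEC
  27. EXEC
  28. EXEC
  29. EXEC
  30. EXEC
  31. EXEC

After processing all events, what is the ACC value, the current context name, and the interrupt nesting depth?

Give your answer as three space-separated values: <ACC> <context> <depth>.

Answer: -11 MAIN 0

Derivation:
Event 1 (INT 0): INT 0 arrives: push (MAIN, PC=0), enter IRQ0 at PC=0 (depth now 1)
Event 2 (EXEC): [IRQ0] PC=0: INC 3 -> ACC=3
Event 3 (EXEC): [IRQ0] PC=1: DEC 1 -> ACC=2
Event 4 (EXEC): [IRQ0] PC=2: IRET -> resume MAIN at PC=0 (depth now 0)
Event 5 (INT 1): INT 1 arrives: push (MAIN, PC=0), enter IRQ1 at PC=0 (depth now 1)
Event 6 (EXEC): [IRQ1] PC=0: DEC 3 -> ACC=-1
Event 7 (INT 2): INT 2 arrives: push (IRQ1, PC=1), enter IRQ2 at PC=0 (depth now 2)
Event 8 (EXEC): [IRQ2] PC=0: INC 3 -> ACC=2
Event 9 (EXEC): [IRQ2] PC=1: DEC 4 -> ACC=-2
Event 10 (EXEC): [IRQ2] PC=2: IRET -> resume IRQ1 at PC=1 (depth now 1)
Event 11 (EXEC): [IRQ1] PC=1: DEC 3 -> ACC=-5
Event 12 (EXEC): [IRQ1] PC=2: DEC 1 -> ACC=-6
Event 13 (EXEC): [IRQ1] PC=3: IRET -> resume MAIN at PC=0 (depth now 0)
Event 14 (INT 2): INT 2 arrives: push (MAIN, PC=0), enter IRQ2 at PC=0 (depth now 1)
Event 15 (EXEC): [IRQ2] PC=0: INC 3 -> ACC=-3
Event 16 (EXEC): [IRQ2] PC=1: DEC 4 -> ACC=-7
Event 17 (EXEC): [IRQ2] PC=2: IRET -> resume MAIN at PC=0 (depth now 0)
Event 18 (INT 1): INT 1 arrives: push (MAIN, PC=0), enter IRQ1 at PC=0 (depth now 1)
Event 19 (EXEC): [IRQ1] PC=0: DEC 3 -> ACC=-10
Event 20 (INT 0): INT 0 arrives: push (IRQ1, PC=1), enter IRQ0 at PC=0 (depth now 2)
Event 21 (EXEC): [IRQ0] PC=0: INC 3 -> ACC=-7
Event 22 (EXEC): [IRQ0] PC=1: DEC 1 -> ACC=-8
Event 23 (EXEC): [IRQ0] PC=2: IRET -> resume IRQ1 at PC=1 (depth now 1)
Event 24 (EXEC): [IRQ1] PC=1: DEC 3 -> ACC=-11
Event 25 (EXEC): [IRQ1] PC=2: DEC 1 -> ACC=-12
Event 26 (EXEC): [IRQ1] PC=3: IRET -> resume MAIN at PC=0 (depth now 0)
Event 27 (EXEC): [MAIN] PC=0: INC 1 -> ACC=-11
Event 28 (EXEC): [MAIN] PC=1: DEC 4 -> ACC=-15
Event 29 (EXEC): [MAIN] PC=2: INC 2 -> ACC=-13
Event 30 (EXEC): [MAIN] PC=3: INC 2 -> ACC=-11
Event 31 (EXEC): [MAIN] PC=4: HALT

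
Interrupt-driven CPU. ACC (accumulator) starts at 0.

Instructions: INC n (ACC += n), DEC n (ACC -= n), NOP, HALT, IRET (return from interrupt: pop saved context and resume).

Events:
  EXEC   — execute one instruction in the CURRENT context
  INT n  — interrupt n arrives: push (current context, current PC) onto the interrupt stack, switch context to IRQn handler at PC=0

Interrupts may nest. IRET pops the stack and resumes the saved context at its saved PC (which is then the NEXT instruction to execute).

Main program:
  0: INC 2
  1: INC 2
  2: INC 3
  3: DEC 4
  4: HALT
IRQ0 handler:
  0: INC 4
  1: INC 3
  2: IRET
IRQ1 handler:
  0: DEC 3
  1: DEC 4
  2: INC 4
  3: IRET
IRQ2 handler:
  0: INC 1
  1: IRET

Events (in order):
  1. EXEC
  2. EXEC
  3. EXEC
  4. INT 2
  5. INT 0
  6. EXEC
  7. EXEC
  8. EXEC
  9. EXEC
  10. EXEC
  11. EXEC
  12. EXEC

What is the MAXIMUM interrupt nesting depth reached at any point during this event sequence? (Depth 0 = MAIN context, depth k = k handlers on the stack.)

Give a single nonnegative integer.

Answer: 2

Derivation:
Event 1 (EXEC): [MAIN] PC=0: INC 2 -> ACC=2 [depth=0]
Event 2 (EXEC): [MAIN] PC=1: INC 2 -> ACC=4 [depth=0]
Event 3 (EXEC): [MAIN] PC=2: INC 3 -> ACC=7 [depth=0]
Event 4 (INT 2): INT 2 arrives: push (MAIN, PC=3), enter IRQ2 at PC=0 (depth now 1) [depth=1]
Event 5 (INT 0): INT 0 arrives: push (IRQ2, PC=0), enter IRQ0 at PC=0 (depth now 2) [depth=2]
Event 6 (EXEC): [IRQ0] PC=0: INC 4 -> ACC=11 [depth=2]
Event 7 (EXEC): [IRQ0] PC=1: INC 3 -> ACC=14 [depth=2]
Event 8 (EXEC): [IRQ0] PC=2: IRET -> resume IRQ2 at PC=0 (depth now 1) [depth=1]
Event 9 (EXEC): [IRQ2] PC=0: INC 1 -> ACC=15 [depth=1]
Event 10 (EXEC): [IRQ2] PC=1: IRET -> resume MAIN at PC=3 (depth now 0) [depth=0]
Event 11 (EXEC): [MAIN] PC=3: DEC 4 -> ACC=11 [depth=0]
Event 12 (EXEC): [MAIN] PC=4: HALT [depth=0]
Max depth observed: 2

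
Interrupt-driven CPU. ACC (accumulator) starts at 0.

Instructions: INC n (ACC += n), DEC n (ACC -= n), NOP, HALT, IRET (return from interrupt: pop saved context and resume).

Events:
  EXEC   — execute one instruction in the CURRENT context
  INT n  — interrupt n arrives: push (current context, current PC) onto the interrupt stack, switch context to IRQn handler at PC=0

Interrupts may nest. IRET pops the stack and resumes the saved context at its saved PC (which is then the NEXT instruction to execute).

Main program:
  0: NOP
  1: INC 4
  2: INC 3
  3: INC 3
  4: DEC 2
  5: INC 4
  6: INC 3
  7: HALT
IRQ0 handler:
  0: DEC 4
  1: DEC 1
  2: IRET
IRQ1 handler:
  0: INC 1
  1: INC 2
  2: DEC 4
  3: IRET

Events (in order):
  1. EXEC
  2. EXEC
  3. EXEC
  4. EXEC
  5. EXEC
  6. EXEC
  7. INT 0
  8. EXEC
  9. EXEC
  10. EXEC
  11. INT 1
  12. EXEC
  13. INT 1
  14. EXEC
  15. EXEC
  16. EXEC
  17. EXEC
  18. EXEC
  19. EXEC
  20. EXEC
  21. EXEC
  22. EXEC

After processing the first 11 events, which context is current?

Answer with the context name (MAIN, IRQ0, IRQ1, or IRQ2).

Event 1 (EXEC): [MAIN] PC=0: NOP
Event 2 (EXEC): [MAIN] PC=1: INC 4 -> ACC=4
Event 3 (EXEC): [MAIN] PC=2: INC 3 -> ACC=7
Event 4 (EXEC): [MAIN] PC=3: INC 3 -> ACC=10
Event 5 (EXEC): [MAIN] PC=4: DEC 2 -> ACC=8
Event 6 (EXEC): [MAIN] PC=5: INC 4 -> ACC=12
Event 7 (INT 0): INT 0 arrives: push (MAIN, PC=6), enter IRQ0 at PC=0 (depth now 1)
Event 8 (EXEC): [IRQ0] PC=0: DEC 4 -> ACC=8
Event 9 (EXEC): [IRQ0] PC=1: DEC 1 -> ACC=7
Event 10 (EXEC): [IRQ0] PC=2: IRET -> resume MAIN at PC=6 (depth now 0)
Event 11 (INT 1): INT 1 arrives: push (MAIN, PC=6), enter IRQ1 at PC=0 (depth now 1)

Answer: IRQ1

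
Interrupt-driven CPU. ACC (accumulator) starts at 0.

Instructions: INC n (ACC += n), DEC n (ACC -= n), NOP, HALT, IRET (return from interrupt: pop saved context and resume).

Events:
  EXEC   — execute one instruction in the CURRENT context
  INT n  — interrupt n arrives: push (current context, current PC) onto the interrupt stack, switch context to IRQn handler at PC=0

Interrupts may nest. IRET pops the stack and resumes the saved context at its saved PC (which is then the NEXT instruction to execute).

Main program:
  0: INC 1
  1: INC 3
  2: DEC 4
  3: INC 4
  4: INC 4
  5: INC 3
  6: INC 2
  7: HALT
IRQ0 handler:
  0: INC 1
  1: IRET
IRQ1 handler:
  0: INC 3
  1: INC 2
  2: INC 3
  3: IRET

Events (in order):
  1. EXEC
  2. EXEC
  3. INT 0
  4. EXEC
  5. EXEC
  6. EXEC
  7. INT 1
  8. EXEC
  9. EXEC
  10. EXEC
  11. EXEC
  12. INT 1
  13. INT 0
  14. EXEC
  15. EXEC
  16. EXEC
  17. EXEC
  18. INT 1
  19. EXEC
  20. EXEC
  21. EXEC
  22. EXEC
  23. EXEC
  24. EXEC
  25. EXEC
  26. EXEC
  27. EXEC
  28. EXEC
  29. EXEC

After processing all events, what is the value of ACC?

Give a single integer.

Event 1 (EXEC): [MAIN] PC=0: INC 1 -> ACC=1
Event 2 (EXEC): [MAIN] PC=1: INC 3 -> ACC=4
Event 3 (INT 0): INT 0 arrives: push (MAIN, PC=2), enter IRQ0 at PC=0 (depth now 1)
Event 4 (EXEC): [IRQ0] PC=0: INC 1 -> ACC=5
Event 5 (EXEC): [IRQ0] PC=1: IRET -> resume MAIN at PC=2 (depth now 0)
Event 6 (EXEC): [MAIN] PC=2: DEC 4 -> ACC=1
Event 7 (INT 1): INT 1 arrives: push (MAIN, PC=3), enter IRQ1 at PC=0 (depth now 1)
Event 8 (EXEC): [IRQ1] PC=0: INC 3 -> ACC=4
Event 9 (EXEC): [IRQ1] PC=1: INC 2 -> ACC=6
Event 10 (EXEC): [IRQ1] PC=2: INC 3 -> ACC=9
Event 11 (EXEC): [IRQ1] PC=3: IRET -> resume MAIN at PC=3 (depth now 0)
Event 12 (INT 1): INT 1 arrives: push (MAIN, PC=3), enter IRQ1 at PC=0 (depth now 1)
Event 13 (INT 0): INT 0 arrives: push (IRQ1, PC=0), enter IRQ0 at PC=0 (depth now 2)
Event 14 (EXEC): [IRQ0] PC=0: INC 1 -> ACC=10
Event 15 (EXEC): [IRQ0] PC=1: IRET -> resume IRQ1 at PC=0 (depth now 1)
Event 16 (EXEC): [IRQ1] PC=0: INC 3 -> ACC=13
Event 17 (EXEC): [IRQ1] PC=1: INC 2 -> ACC=15
Event 18 (INT 1): INT 1 arrives: push (IRQ1, PC=2), enter IRQ1 at PC=0 (depth now 2)
Event 19 (EXEC): [IRQ1] PC=0: INC 3 -> ACC=18
Event 20 (EXEC): [IRQ1] PC=1: INC 2 -> ACC=20
Event 21 (EXEC): [IRQ1] PC=2: INC 3 -> ACC=23
Event 22 (EXEC): [IRQ1] PC=3: IRET -> resume IRQ1 at PC=2 (depth now 1)
Event 23 (EXEC): [IRQ1] PC=2: INC 3 -> ACC=26
Event 24 (EXEC): [IRQ1] PC=3: IRET -> resume MAIN at PC=3 (depth now 0)
Event 25 (EXEC): [MAIN] PC=3: INC 4 -> ACC=30
Event 26 (EXEC): [MAIN] PC=4: INC 4 -> ACC=34
Event 27 (EXEC): [MAIN] PC=5: INC 3 -> ACC=37
Event 28 (EXEC): [MAIN] PC=6: INC 2 -> ACC=39
Event 29 (EXEC): [MAIN] PC=7: HALT

Answer: 39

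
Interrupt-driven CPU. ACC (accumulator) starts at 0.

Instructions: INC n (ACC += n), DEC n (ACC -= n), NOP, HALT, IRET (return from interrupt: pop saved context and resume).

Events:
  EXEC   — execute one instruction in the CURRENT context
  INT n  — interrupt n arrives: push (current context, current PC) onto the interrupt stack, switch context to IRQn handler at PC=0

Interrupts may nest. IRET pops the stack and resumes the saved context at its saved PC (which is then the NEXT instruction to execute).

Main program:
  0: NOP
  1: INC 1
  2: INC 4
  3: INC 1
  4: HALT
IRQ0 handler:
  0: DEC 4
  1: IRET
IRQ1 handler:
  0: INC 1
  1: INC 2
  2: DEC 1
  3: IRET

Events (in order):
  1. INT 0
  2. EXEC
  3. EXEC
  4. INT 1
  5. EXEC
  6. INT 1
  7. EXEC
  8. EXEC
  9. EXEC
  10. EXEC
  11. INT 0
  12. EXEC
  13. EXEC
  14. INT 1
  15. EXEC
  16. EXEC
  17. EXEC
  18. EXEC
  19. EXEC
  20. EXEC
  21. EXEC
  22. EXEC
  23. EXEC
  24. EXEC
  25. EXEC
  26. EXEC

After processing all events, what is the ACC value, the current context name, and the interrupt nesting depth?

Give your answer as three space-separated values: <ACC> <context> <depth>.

Event 1 (INT 0): INT 0 arrives: push (MAIN, PC=0), enter IRQ0 at PC=0 (depth now 1)
Event 2 (EXEC): [IRQ0] PC=0: DEC 4 -> ACC=-4
Event 3 (EXEC): [IRQ0] PC=1: IRET -> resume MAIN at PC=0 (depth now 0)
Event 4 (INT 1): INT 1 arrives: push (MAIN, PC=0), enter IRQ1 at PC=0 (depth now 1)
Event 5 (EXEC): [IRQ1] PC=0: INC 1 -> ACC=-3
Event 6 (INT 1): INT 1 arrives: push (IRQ1, PC=1), enter IRQ1 at PC=0 (depth now 2)
Event 7 (EXEC): [IRQ1] PC=0: INC 1 -> ACC=-2
Event 8 (EXEC): [IRQ1] PC=1: INC 2 -> ACC=0
Event 9 (EXEC): [IRQ1] PC=2: DEC 1 -> ACC=-1
Event 10 (EXEC): [IRQ1] PC=3: IRET -> resume IRQ1 at PC=1 (depth now 1)
Event 11 (INT 0): INT 0 arrives: push (IRQ1, PC=1), enter IRQ0 at PC=0 (depth now 2)
Event 12 (EXEC): [IRQ0] PC=0: DEC 4 -> ACC=-5
Event 13 (EXEC): [IRQ0] PC=1: IRET -> resume IRQ1 at PC=1 (depth now 1)
Event 14 (INT 1): INT 1 arrives: push (IRQ1, PC=1), enter IRQ1 at PC=0 (depth now 2)
Event 15 (EXEC): [IRQ1] PC=0: INC 1 -> ACC=-4
Event 16 (EXEC): [IRQ1] PC=1: INC 2 -> ACC=-2
Event 17 (EXEC): [IRQ1] PC=2: DEC 1 -> ACC=-3
Event 18 (EXEC): [IRQ1] PC=3: IRET -> resume IRQ1 at PC=1 (depth now 1)
Event 19 (EXEC): [IRQ1] PC=1: INC 2 -> ACC=-1
Event 20 (EXEC): [IRQ1] PC=2: DEC 1 -> ACC=-2
Event 21 (EXEC): [IRQ1] PC=3: IRET -> resume MAIN at PC=0 (depth now 0)
Event 22 (EXEC): [MAIN] PC=0: NOP
Event 23 (EXEC): [MAIN] PC=1: INC 1 -> ACC=-1
Event 24 (EXEC): [MAIN] PC=2: INC 4 -> ACC=3
Event 25 (EXEC): [MAIN] PC=3: INC 1 -> ACC=4
Event 26 (EXEC): [MAIN] PC=4: HALT

Answer: 4 MAIN 0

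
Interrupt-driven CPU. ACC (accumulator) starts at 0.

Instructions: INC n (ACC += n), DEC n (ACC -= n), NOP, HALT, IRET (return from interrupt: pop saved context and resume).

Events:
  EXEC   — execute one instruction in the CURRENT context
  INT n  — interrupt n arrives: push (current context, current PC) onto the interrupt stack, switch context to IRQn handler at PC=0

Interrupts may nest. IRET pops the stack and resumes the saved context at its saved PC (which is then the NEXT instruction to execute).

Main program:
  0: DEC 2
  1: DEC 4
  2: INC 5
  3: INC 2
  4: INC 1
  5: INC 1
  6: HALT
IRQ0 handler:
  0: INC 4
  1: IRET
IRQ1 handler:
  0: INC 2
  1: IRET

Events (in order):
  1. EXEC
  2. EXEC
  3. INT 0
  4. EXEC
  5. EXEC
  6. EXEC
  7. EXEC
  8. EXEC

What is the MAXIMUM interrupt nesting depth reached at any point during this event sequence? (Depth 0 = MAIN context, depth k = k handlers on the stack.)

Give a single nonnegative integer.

Answer: 1

Derivation:
Event 1 (EXEC): [MAIN] PC=0: DEC 2 -> ACC=-2 [depth=0]
Event 2 (EXEC): [MAIN] PC=1: DEC 4 -> ACC=-6 [depth=0]
Event 3 (INT 0): INT 0 arrives: push (MAIN, PC=2), enter IRQ0 at PC=0 (depth now 1) [depth=1]
Event 4 (EXEC): [IRQ0] PC=0: INC 4 -> ACC=-2 [depth=1]
Event 5 (EXEC): [IRQ0] PC=1: IRET -> resume MAIN at PC=2 (depth now 0) [depth=0]
Event 6 (EXEC): [MAIN] PC=2: INC 5 -> ACC=3 [depth=0]
Event 7 (EXEC): [MAIN] PC=3: INC 2 -> ACC=5 [depth=0]
Event 8 (EXEC): [MAIN] PC=4: INC 1 -> ACC=6 [depth=0]
Max depth observed: 1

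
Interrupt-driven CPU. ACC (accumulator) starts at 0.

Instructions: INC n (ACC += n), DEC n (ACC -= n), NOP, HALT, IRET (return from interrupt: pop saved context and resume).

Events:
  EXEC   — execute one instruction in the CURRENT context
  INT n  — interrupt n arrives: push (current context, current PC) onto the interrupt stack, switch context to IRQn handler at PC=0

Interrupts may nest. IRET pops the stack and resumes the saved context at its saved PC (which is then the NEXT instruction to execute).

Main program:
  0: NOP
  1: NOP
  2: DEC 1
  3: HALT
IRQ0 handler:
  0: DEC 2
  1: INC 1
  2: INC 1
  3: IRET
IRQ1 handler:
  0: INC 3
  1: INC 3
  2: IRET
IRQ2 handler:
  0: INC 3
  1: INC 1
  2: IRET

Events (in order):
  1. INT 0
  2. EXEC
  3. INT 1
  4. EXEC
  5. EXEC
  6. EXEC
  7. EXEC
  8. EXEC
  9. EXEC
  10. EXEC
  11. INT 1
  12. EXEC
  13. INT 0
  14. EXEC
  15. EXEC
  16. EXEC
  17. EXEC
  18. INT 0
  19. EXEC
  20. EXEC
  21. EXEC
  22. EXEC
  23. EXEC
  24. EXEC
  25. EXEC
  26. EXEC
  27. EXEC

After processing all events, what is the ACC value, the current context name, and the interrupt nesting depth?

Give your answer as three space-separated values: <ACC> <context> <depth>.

Answer: 11 MAIN 0

Derivation:
Event 1 (INT 0): INT 0 arrives: push (MAIN, PC=0), enter IRQ0 at PC=0 (depth now 1)
Event 2 (EXEC): [IRQ0] PC=0: DEC 2 -> ACC=-2
Event 3 (INT 1): INT 1 arrives: push (IRQ0, PC=1), enter IRQ1 at PC=0 (depth now 2)
Event 4 (EXEC): [IRQ1] PC=0: INC 3 -> ACC=1
Event 5 (EXEC): [IRQ1] PC=1: INC 3 -> ACC=4
Event 6 (EXEC): [IRQ1] PC=2: IRET -> resume IRQ0 at PC=1 (depth now 1)
Event 7 (EXEC): [IRQ0] PC=1: INC 1 -> ACC=5
Event 8 (EXEC): [IRQ0] PC=2: INC 1 -> ACC=6
Event 9 (EXEC): [IRQ0] PC=3: IRET -> resume MAIN at PC=0 (depth now 0)
Event 10 (EXEC): [MAIN] PC=0: NOP
Event 11 (INT 1): INT 1 arrives: push (MAIN, PC=1), enter IRQ1 at PC=0 (depth now 1)
Event 12 (EXEC): [IRQ1] PC=0: INC 3 -> ACC=9
Event 13 (INT 0): INT 0 arrives: push (IRQ1, PC=1), enter IRQ0 at PC=0 (depth now 2)
Event 14 (EXEC): [IRQ0] PC=0: DEC 2 -> ACC=7
Event 15 (EXEC): [IRQ0] PC=1: INC 1 -> ACC=8
Event 16 (EXEC): [IRQ0] PC=2: INC 1 -> ACC=9
Event 17 (EXEC): [IRQ0] PC=3: IRET -> resume IRQ1 at PC=1 (depth now 1)
Event 18 (INT 0): INT 0 arrives: push (IRQ1, PC=1), enter IRQ0 at PC=0 (depth now 2)
Event 19 (EXEC): [IRQ0] PC=0: DEC 2 -> ACC=7
Event 20 (EXEC): [IRQ0] PC=1: INC 1 -> ACC=8
Event 21 (EXEC): [IRQ0] PC=2: INC 1 -> ACC=9
Event 22 (EXEC): [IRQ0] PC=3: IRET -> resume IRQ1 at PC=1 (depth now 1)
Event 23 (EXEC): [IRQ1] PC=1: INC 3 -> ACC=12
Event 24 (EXEC): [IRQ1] PC=2: IRET -> resume MAIN at PC=1 (depth now 0)
Event 25 (EXEC): [MAIN] PC=1: NOP
Event 26 (EXEC): [MAIN] PC=2: DEC 1 -> ACC=11
Event 27 (EXEC): [MAIN] PC=3: HALT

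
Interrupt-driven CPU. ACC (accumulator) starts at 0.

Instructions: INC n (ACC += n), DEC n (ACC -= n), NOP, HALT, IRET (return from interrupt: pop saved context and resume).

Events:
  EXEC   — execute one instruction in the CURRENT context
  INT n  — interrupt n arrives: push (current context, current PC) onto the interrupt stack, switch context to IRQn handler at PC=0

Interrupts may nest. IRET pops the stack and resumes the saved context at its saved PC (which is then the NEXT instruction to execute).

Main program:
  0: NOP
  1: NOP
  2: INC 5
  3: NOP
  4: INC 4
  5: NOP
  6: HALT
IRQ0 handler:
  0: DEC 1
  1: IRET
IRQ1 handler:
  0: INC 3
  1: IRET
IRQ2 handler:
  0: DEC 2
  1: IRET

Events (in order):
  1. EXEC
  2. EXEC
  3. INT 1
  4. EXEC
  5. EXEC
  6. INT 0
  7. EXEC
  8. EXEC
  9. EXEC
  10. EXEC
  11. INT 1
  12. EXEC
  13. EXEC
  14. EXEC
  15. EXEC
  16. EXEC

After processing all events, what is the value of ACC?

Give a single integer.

Answer: 14

Derivation:
Event 1 (EXEC): [MAIN] PC=0: NOP
Event 2 (EXEC): [MAIN] PC=1: NOP
Event 3 (INT 1): INT 1 arrives: push (MAIN, PC=2), enter IRQ1 at PC=0 (depth now 1)
Event 4 (EXEC): [IRQ1] PC=0: INC 3 -> ACC=3
Event 5 (EXEC): [IRQ1] PC=1: IRET -> resume MAIN at PC=2 (depth now 0)
Event 6 (INT 0): INT 0 arrives: push (MAIN, PC=2), enter IRQ0 at PC=0 (depth now 1)
Event 7 (EXEC): [IRQ0] PC=0: DEC 1 -> ACC=2
Event 8 (EXEC): [IRQ0] PC=1: IRET -> resume MAIN at PC=2 (depth now 0)
Event 9 (EXEC): [MAIN] PC=2: INC 5 -> ACC=7
Event 10 (EXEC): [MAIN] PC=3: NOP
Event 11 (INT 1): INT 1 arrives: push (MAIN, PC=4), enter IRQ1 at PC=0 (depth now 1)
Event 12 (EXEC): [IRQ1] PC=0: INC 3 -> ACC=10
Event 13 (EXEC): [IRQ1] PC=1: IRET -> resume MAIN at PC=4 (depth now 0)
Event 14 (EXEC): [MAIN] PC=4: INC 4 -> ACC=14
Event 15 (EXEC): [MAIN] PC=5: NOP
Event 16 (EXEC): [MAIN] PC=6: HALT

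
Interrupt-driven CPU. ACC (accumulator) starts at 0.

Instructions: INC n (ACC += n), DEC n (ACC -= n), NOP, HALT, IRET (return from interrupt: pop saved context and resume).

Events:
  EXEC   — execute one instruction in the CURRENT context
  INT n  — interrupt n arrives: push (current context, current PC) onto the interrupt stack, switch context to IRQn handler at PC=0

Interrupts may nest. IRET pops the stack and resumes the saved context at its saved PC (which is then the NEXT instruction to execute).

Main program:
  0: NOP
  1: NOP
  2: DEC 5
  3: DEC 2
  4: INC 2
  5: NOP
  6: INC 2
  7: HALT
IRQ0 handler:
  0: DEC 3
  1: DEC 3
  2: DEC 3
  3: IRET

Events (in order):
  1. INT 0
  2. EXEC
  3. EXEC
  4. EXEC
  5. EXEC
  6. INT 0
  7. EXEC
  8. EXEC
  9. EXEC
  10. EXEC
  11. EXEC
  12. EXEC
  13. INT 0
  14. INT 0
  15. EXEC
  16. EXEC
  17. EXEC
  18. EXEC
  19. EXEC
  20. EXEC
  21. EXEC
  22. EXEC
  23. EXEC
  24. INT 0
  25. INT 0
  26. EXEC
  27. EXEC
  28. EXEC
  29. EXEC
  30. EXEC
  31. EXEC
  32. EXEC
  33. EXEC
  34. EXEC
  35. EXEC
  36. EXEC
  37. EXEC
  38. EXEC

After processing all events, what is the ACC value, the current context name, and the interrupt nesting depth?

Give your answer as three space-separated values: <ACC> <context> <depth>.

Event 1 (INT 0): INT 0 arrives: push (MAIN, PC=0), enter IRQ0 at PC=0 (depth now 1)
Event 2 (EXEC): [IRQ0] PC=0: DEC 3 -> ACC=-3
Event 3 (EXEC): [IRQ0] PC=1: DEC 3 -> ACC=-6
Event 4 (EXEC): [IRQ0] PC=2: DEC 3 -> ACC=-9
Event 5 (EXEC): [IRQ0] PC=3: IRET -> resume MAIN at PC=0 (depth now 0)
Event 6 (INT 0): INT 0 arrives: push (MAIN, PC=0), enter IRQ0 at PC=0 (depth now 1)
Event 7 (EXEC): [IRQ0] PC=0: DEC 3 -> ACC=-12
Event 8 (EXEC): [IRQ0] PC=1: DEC 3 -> ACC=-15
Event 9 (EXEC): [IRQ0] PC=2: DEC 3 -> ACC=-18
Event 10 (EXEC): [IRQ0] PC=3: IRET -> resume MAIN at PC=0 (depth now 0)
Event 11 (EXEC): [MAIN] PC=0: NOP
Event 12 (EXEC): [MAIN] PC=1: NOP
Event 13 (INT 0): INT 0 arrives: push (MAIN, PC=2), enter IRQ0 at PC=0 (depth now 1)
Event 14 (INT 0): INT 0 arrives: push (IRQ0, PC=0), enter IRQ0 at PC=0 (depth now 2)
Event 15 (EXEC): [IRQ0] PC=0: DEC 3 -> ACC=-21
Event 16 (EXEC): [IRQ0] PC=1: DEC 3 -> ACC=-24
Event 17 (EXEC): [IRQ0] PC=2: DEC 3 -> ACC=-27
Event 18 (EXEC): [IRQ0] PC=3: IRET -> resume IRQ0 at PC=0 (depth now 1)
Event 19 (EXEC): [IRQ0] PC=0: DEC 3 -> ACC=-30
Event 20 (EXEC): [IRQ0] PC=1: DEC 3 -> ACC=-33
Event 21 (EXEC): [IRQ0] PC=2: DEC 3 -> ACC=-36
Event 22 (EXEC): [IRQ0] PC=3: IRET -> resume MAIN at PC=2 (depth now 0)
Event 23 (EXEC): [MAIN] PC=2: DEC 5 -> ACC=-41
Event 24 (INT 0): INT 0 arrives: push (MAIN, PC=3), enter IRQ0 at PC=0 (depth now 1)
Event 25 (INT 0): INT 0 arrives: push (IRQ0, PC=0), enter IRQ0 at PC=0 (depth now 2)
Event 26 (EXEC): [IRQ0] PC=0: DEC 3 -> ACC=-44
Event 27 (EXEC): [IRQ0] PC=1: DEC 3 -> ACC=-47
Event 28 (EXEC): [IRQ0] PC=2: DEC 3 -> ACC=-50
Event 29 (EXEC): [IRQ0] PC=3: IRET -> resume IRQ0 at PC=0 (depth now 1)
Event 30 (EXEC): [IRQ0] PC=0: DEC 3 -> ACC=-53
Event 31 (EXEC): [IRQ0] PC=1: DEC 3 -> ACC=-56
Event 32 (EXEC): [IRQ0] PC=2: DEC 3 -> ACC=-59
Event 33 (EXEC): [IRQ0] PC=3: IRET -> resume MAIN at PC=3 (depth now 0)
Event 34 (EXEC): [MAIN] PC=3: DEC 2 -> ACC=-61
Event 35 (EXEC): [MAIN] PC=4: INC 2 -> ACC=-59
Event 36 (EXEC): [MAIN] PC=5: NOP
Event 37 (EXEC): [MAIN] PC=6: INC 2 -> ACC=-57
Event 38 (EXEC): [MAIN] PC=7: HALT

Answer: -57 MAIN 0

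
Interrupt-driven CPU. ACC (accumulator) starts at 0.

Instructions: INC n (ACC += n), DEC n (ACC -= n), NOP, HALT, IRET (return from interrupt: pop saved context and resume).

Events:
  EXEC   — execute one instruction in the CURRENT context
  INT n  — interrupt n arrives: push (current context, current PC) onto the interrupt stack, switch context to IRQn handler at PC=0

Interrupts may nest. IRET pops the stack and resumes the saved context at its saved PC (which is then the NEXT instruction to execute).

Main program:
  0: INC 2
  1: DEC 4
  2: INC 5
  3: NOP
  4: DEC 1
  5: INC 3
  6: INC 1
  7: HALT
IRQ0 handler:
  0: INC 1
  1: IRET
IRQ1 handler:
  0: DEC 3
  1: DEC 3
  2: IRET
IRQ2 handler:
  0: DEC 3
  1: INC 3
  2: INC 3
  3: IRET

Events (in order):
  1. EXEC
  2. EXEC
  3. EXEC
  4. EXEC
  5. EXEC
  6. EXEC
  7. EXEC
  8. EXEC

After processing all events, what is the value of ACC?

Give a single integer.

Event 1 (EXEC): [MAIN] PC=0: INC 2 -> ACC=2
Event 2 (EXEC): [MAIN] PC=1: DEC 4 -> ACC=-2
Event 3 (EXEC): [MAIN] PC=2: INC 5 -> ACC=3
Event 4 (EXEC): [MAIN] PC=3: NOP
Event 5 (EXEC): [MAIN] PC=4: DEC 1 -> ACC=2
Event 6 (EXEC): [MAIN] PC=5: INC 3 -> ACC=5
Event 7 (EXEC): [MAIN] PC=6: INC 1 -> ACC=6
Event 8 (EXEC): [MAIN] PC=7: HALT

Answer: 6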